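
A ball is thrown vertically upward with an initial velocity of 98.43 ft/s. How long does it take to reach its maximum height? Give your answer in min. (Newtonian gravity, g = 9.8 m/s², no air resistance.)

v₀ = 98.43 ft/s × 0.3048 = 30.0015 m/s
t_up = v₀ / g = 30.0015 / 9.8 = 3.06138 s
t_up = 3.06138 s / 60.0 = 0.05102 min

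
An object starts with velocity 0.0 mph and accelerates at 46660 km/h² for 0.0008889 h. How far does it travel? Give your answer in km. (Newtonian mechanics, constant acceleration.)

v₀ = 0.0 mph × 0.44704 = 0.0 m/s
a = 46660 km/h² × 7.716049382716049e-05 = 3.60031 m/s²
t = 0.0008889 h × 3600.0 = 3.20004 s
d = v₀ × t + ½ × a × t² = 0.0 × 3.20004 + 0.5 × 3.60031 × 3.20004² = 18.434 m
d = 18.434 m / 1000.0 = 0.01843 km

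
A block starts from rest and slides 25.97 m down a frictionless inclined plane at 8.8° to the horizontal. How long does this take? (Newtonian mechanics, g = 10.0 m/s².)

a = g sin(θ) = 10.0 × sin(8.8°) = 1.5299 m/s²
t = √(2d/a) = √(2 × 25.97 / 1.5299) = 5.83 s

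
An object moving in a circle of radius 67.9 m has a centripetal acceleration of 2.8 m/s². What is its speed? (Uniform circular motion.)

v = √(a_c × r) = √(2.8 × 67.9) = 13.79 m/s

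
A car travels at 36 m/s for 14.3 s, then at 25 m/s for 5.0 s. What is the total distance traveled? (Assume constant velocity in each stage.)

d₁ = v₁t₁ = 36 × 14.3 = 514.8 m
d₂ = v₂t₂ = 25 × 5.0 = 125.0 m
d_total = 514.8 + 125.0 = 639.8 m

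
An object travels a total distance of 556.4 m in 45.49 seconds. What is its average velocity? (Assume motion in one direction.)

v_avg = Δd / Δt = 556.4 / 45.49 = 12.23 m/s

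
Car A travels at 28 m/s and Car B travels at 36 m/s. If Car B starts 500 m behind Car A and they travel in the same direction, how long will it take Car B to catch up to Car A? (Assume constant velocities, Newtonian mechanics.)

Relative speed: v_rel = 36 - 28 = 8 m/s
Time to catch: t = d₀/v_rel = 500/8 = 62.5 s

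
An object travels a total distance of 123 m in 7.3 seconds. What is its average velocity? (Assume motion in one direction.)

v_avg = Δd / Δt = 123 / 7.3 = 16.85 m/s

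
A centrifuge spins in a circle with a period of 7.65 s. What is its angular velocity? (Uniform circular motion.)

ω = 2π/T = 2π/7.65 = 0.8213 rad/s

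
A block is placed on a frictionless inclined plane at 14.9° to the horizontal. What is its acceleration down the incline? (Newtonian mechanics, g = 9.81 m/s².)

a = g sin(θ) = 9.81 × sin(14.9°) = 9.81 × 0.2571 = 2.52 m/s²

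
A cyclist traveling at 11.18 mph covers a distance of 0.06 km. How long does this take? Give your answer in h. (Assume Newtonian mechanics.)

d = 0.06 km × 1000.0 = 60.0 m
v = 11.18 mph × 0.44704 = 4.99791 m/s
t = d / v = 60.0 / 4.99791 = 12.005 s
t = 12.005 s / 3600.0 = 0.003335 h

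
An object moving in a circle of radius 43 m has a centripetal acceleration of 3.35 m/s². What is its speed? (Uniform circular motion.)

v = √(a_c × r) = √(3.35 × 43) = 12.0 m/s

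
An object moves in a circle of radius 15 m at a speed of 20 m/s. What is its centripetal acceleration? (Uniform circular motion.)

a_c = v²/r = 20²/15 = 400/15 = 26.67 m/s²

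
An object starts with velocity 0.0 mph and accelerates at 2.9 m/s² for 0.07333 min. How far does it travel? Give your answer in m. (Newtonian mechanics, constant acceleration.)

v₀ = 0.0 mph × 0.44704 = 0.0 m/s
t = 0.07333 min × 60.0 = 4.3998 s
d = v₀ × t + ½ × a × t² = 0.0 × 4.3998 + 0.5 × 2.9 × 4.3998² = 28.07 m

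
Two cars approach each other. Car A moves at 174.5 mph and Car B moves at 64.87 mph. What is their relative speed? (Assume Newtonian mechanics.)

v_rel = v_A + v_B = 174.5 + 64.87 = 239.37 mph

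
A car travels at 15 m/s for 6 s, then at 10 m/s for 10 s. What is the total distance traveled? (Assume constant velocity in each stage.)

d₁ = v₁t₁ = 15 × 6 = 90 m
d₂ = v₂t₂ = 10 × 10 = 100 m
d_total = 90 + 100 = 190 m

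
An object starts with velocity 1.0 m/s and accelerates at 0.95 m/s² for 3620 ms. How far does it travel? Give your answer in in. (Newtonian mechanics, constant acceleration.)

t = 3620 ms × 0.001 = 3.62 s
d = v₀ × t + ½ × a × t² = 1.0 × 3.62 + 0.5 × 0.95 × 3.62² = 9.84459 m
d = 9.84459 m / 0.0254 = 387.6 in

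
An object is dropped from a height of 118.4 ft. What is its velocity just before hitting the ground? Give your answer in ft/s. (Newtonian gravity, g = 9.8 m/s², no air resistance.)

h = 118.4 ft × 0.3048 = 36.0883 m
v = √(2gh) = √(2 × 9.8 × 36.0883) = 26.5957 m/s
v = 26.5957 m/s / 0.3048 = 87.26 ft/s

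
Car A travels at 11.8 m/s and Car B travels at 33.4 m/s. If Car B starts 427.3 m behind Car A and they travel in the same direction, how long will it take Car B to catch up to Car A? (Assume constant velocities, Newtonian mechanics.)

Relative speed: v_rel = 33.4 - 11.8 = 21.6 m/s
Time to catch: t = d₀/v_rel = 427.3/21.6 = 19.78 s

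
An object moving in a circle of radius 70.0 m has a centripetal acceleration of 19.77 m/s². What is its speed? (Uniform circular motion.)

v = √(a_c × r) = √(19.77 × 70.0) = 37.2 m/s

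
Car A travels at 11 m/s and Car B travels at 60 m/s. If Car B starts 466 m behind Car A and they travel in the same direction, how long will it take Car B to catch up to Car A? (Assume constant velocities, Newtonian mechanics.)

Relative speed: v_rel = 60 - 11 = 49 m/s
Time to catch: t = d₀/v_rel = 466/49 = 9.51 s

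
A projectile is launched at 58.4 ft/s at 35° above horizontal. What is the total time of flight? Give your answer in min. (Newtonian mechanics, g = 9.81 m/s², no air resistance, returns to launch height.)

v₀ = 58.4 ft/s × 0.3048 = 17.8003 m/s
T = 2 × v₀ × sin(θ) / g = 2 × 17.8003 × sin(35°) / 9.81 = 2 × 17.8003 × 0.573576 / 9.81 = 2.08151 s
T = 2.08151 s / 60.0 = 0.03469 min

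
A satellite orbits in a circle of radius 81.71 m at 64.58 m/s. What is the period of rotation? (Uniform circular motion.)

T = 2πr/v = 2π×81.71/64.58 = 7.95 s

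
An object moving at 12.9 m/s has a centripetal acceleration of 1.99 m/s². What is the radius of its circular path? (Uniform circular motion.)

r = v²/a_c = 12.9²/1.99 = 83.62 m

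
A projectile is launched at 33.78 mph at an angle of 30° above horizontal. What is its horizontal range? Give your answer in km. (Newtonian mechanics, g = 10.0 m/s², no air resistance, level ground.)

v₀ = 33.78 mph × 0.44704 = 15.101 m/s
R = v₀² × sin(2θ) / g = 15.101² × sin(2 × 30°) / 10.0 = 228.04 × 0.866025 / 10.0 = 19.7488 m
R = 19.7488 m / 1000.0 = 0.01975 km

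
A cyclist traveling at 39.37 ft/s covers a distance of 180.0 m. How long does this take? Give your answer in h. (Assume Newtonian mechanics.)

v = 39.37 ft/s × 0.3048 = 12.0 m/s
t = d / v = 180.0 / 12.0 = 15.0 s
t = 15.0 s / 3600.0 = 0.004167 h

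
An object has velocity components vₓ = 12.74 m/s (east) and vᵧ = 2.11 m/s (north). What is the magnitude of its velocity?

|v| = √(vₓ² + vᵧ²) = √(12.74² + 2.11²) = √(166.7597) = 12.91 m/s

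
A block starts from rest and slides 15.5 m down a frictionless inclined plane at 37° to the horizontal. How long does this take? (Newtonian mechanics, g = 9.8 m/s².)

a = g sin(θ) = 9.8 × sin(37°) = 5.8978 m/s²
t = √(2d/a) = √(2 × 15.5 / 5.8978) = 2.29 s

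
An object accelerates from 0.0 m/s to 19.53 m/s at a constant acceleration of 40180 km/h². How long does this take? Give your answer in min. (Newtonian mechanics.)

a = 40180 km/h² × 7.716049382716049e-05 = 3.10031 m/s²
t = (v - v₀) / a = (19.53 - 0.0) / 3.10031 = 6.29937 s
t = 6.29937 s / 60.0 = 0.105 min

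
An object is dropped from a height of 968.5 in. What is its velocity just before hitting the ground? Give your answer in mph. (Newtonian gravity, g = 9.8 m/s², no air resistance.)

h = 968.5 in × 0.0254 = 24.5999 m
v = √(2gh) = √(2 × 9.8 × 24.5999) = 21.9581 m/s
v = 21.9581 m/s / 0.44704 = 49.12 mph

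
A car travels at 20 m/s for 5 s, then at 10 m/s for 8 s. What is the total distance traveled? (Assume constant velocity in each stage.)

d₁ = v₁t₁ = 20 × 5 = 100 m
d₂ = v₂t₂ = 10 × 8 = 80 m
d_total = 100 + 80 = 180 m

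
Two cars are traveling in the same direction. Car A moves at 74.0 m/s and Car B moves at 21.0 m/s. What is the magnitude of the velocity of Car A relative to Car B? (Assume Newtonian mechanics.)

v_rel = |v_A - v_B| = |74.0 - 21.0| = 53.0 m/s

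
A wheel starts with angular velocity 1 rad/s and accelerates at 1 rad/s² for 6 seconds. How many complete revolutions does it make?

θ = ω₀t + ½αt² = 1×6 + ½×1×6² = 24.0 rad
Total revolutions = θ/(2π) = 24.0/(2π) = 3.82
Complete revolutions = ⌊3.82⌋ = 3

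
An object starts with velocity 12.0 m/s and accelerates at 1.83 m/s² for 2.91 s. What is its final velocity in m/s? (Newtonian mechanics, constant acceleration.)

v = v₀ + a × t = 12.0 + 1.83 × 2.91 = 17.33 m/s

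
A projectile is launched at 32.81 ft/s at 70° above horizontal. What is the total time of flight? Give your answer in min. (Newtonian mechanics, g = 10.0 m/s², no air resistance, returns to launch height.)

v₀ = 32.81 ft/s × 0.3048 = 10.0005 m/s
T = 2 × v₀ × sin(θ) / g = 2 × 10.0005 × sin(70°) / 10.0 = 2 × 10.0005 × 0.939693 / 10.0 = 1.87948 s
T = 1.87948 s / 60.0 = 0.03132 min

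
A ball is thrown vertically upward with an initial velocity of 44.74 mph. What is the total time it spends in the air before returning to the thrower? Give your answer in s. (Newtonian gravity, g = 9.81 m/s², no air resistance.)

v₀ = 44.74 mph × 0.44704 = 20.0006 m/s
t_total = 2 × v₀ / g = 2 × 20.0006 / 9.81 = 4.078 s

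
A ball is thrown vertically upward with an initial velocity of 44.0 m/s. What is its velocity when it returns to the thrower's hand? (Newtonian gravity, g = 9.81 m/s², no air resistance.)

By conservation of energy (no air resistance), the ball returns to the throw height with the same speed as launch, but directed downward.
|v_ground| = v₀ = 44.0 m/s
v_ground = 44.0 m/s (downward)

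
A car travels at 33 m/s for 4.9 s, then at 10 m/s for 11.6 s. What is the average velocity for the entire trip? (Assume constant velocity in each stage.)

d₁ = v₁t₁ = 33 × 4.9 = 161.7 m
d₂ = v₂t₂ = 10 × 11.6 = 116.0 m
d_total = 277.7 m, t_total = 16.5 s
v_avg = d_total/t_total = 277.7/16.5 = 16.83 m/s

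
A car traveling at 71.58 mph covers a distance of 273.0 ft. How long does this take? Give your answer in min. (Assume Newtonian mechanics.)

d = 273.0 ft × 0.3048 = 83.2104 m
v = 71.58 mph × 0.44704 = 31.9991 m/s
t = d / v = 83.2104 / 31.9991 = 2.6004 s
t = 2.6004 s / 60.0 = 0.04334 min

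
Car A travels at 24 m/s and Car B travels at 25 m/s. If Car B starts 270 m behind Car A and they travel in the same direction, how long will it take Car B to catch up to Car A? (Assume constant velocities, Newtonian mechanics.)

Relative speed: v_rel = 25 - 24 = 1 m/s
Time to catch: t = d₀/v_rel = 270/1 = 270.0 s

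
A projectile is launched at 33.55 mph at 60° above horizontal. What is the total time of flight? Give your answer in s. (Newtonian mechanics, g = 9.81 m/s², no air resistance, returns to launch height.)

v₀ = 33.55 mph × 0.44704 = 14.9982 m/s
T = 2 × v₀ × sin(θ) / g = 2 × 14.9982 × sin(60°) / 9.81 = 2 × 14.9982 × 0.866025 / 9.81 = 2.648 s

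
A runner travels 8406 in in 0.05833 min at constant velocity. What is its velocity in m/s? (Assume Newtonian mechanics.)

d = 8406 in × 0.0254 = 213.512 m
t = 0.05833 min × 60.0 = 3.4998 s
v = d / t = 213.512 / 3.4998 = 61.01 m/s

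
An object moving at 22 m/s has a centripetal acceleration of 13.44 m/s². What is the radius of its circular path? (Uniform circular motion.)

r = v²/a_c = 22²/13.44 = 36.01 m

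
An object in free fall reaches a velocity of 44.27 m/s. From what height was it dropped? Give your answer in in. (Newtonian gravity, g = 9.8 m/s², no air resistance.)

h = v² / (2g) = 44.27² / (2 × 9.8) = 99.9915 m
h = 99.9915 m / 0.0254 = 3937 in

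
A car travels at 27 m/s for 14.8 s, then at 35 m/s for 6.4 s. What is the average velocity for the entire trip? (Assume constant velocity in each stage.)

d₁ = v₁t₁ = 27 × 14.8 = 399.6 m
d₂ = v₂t₂ = 35 × 6.4 = 224.0 m
d_total = 623.6 m, t_total = 21.2 s
v_avg = d_total/t_total = 623.6/21.2 = 29.42 m/s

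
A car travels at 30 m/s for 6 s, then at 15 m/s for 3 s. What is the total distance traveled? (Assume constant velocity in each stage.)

d₁ = v₁t₁ = 30 × 6 = 180 m
d₂ = v₂t₂ = 15 × 3 = 45 m
d_total = 180 + 45 = 225 m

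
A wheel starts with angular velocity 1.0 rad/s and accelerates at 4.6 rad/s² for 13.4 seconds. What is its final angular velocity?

ω = ω₀ + αt = 1.0 + 4.6 × 13.4 = 62.64 rad/s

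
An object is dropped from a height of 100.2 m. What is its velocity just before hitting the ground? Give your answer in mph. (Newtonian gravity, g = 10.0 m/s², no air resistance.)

v = √(2gh) = √(2 × 10.0 × 100.2) = 44.7661 m/s
v = 44.7661 m/s / 0.44704 = 100.1 mph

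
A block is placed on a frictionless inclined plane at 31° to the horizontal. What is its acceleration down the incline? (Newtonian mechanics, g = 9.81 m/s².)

a = g sin(θ) = 9.81 × sin(31°) = 9.81 × 0.515 = 5.05 m/s²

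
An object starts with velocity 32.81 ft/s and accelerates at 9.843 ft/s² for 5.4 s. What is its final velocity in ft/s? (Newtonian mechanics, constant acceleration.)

v₀ = 32.81 ft/s × 0.3048 = 10.0005 m/s
a = 9.843 ft/s² × 0.3048 = 3.00015 m/s²
v = v₀ + a × t = 10.0005 + 3.00015 × 5.4 = 26.2013 m/s
v = 26.2013 m/s / 0.3048 = 85.96 ft/s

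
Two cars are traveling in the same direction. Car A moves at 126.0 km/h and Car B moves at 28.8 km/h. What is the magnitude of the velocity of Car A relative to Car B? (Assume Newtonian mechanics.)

v_rel = |v_A - v_B| = |126.0 - 28.8| = 97.2 km/h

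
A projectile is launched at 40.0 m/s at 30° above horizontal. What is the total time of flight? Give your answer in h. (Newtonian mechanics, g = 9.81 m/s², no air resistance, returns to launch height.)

T = 2 × v₀ × sin(θ) / g = 2 × 40.0 × sin(30°) / 9.81 = 2 × 40.0 × 0.5 / 9.81 = 4.07747 s
T = 4.07747 s / 3600.0 = 0.001133 h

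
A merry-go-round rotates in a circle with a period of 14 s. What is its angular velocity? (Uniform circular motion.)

ω = 2π/T = 2π/14 = 0.4488 rad/s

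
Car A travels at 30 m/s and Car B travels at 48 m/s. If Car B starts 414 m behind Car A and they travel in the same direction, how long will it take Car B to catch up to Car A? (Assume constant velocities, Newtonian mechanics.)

Relative speed: v_rel = 48 - 30 = 18 m/s
Time to catch: t = d₀/v_rel = 414/18 = 23.0 s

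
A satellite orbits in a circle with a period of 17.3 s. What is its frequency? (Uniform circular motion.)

f = 1/T = 1/17.3 = 0.0578 Hz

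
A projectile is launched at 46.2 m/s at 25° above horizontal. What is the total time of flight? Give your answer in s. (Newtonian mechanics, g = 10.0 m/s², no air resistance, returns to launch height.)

T = 2 × v₀ × sin(θ) / g = 2 × 46.2 × sin(25°) / 10.0 = 2 × 46.2 × 0.422618 / 10.0 = 3.905 s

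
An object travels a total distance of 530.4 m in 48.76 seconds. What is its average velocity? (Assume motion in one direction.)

v_avg = Δd / Δt = 530.4 / 48.76 = 10.88 m/s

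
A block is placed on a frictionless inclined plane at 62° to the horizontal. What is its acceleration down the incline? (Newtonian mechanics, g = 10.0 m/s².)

a = g sin(θ) = 10.0 × sin(62°) = 10.0 × 0.8829 = 8.83 m/s²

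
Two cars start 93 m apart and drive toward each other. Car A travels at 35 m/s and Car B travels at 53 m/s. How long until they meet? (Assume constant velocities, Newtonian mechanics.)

Combined speed: v_combined = 35 + 53 = 88 m/s
Time to meet: t = d/v_combined = 93/88 = 1.06 s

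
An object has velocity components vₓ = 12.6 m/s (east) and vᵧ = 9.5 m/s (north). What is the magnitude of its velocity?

|v| = √(vₓ² + vᵧ²) = √(12.6² + 9.5²) = √(249.01) = 15.78 m/s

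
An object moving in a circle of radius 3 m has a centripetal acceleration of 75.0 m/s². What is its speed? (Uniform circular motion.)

v = √(a_c × r) = √(75.0 × 3) = 15.0 m/s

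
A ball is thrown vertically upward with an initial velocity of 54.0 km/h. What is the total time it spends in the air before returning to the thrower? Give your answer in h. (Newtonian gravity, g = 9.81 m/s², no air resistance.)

v₀ = 54.0 km/h × 0.2777777777777778 = 15.0 m/s
t_total = 2 × v₀ / g = 2 × 15.0 / 9.81 = 3.0581 s
t_total = 3.0581 s / 3600.0 = 0.0008495 h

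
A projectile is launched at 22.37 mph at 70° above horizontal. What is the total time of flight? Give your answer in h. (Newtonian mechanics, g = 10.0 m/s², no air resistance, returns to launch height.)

v₀ = 22.37 mph × 0.44704 = 10.0003 m/s
T = 2 × v₀ × sin(θ) / g = 2 × 10.0003 × sin(70°) / 10.0 = 2 × 10.0003 × 0.939693 / 10.0 = 1.87944 s
T = 1.87944 s / 3600.0 = 0.0005221 h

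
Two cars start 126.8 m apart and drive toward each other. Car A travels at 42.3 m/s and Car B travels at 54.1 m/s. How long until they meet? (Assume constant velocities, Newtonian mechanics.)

Combined speed: v_combined = 42.3 + 54.1 = 96.4 m/s
Time to meet: t = d/v_combined = 126.8/96.4 = 1.32 s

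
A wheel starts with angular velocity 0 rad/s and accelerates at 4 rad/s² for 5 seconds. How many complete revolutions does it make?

θ = ω₀t + ½αt² = 0×5 + ½×4×5² = 50.0 rad
Total revolutions = θ/(2π) = 50.0/(2π) = 7.96
Complete revolutions = ⌊7.96⌋ = 7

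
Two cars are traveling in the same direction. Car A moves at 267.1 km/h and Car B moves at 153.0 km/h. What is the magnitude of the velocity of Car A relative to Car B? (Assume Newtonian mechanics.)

v_rel = |v_A - v_B| = |267.1 - 153.0| = 114.1 km/h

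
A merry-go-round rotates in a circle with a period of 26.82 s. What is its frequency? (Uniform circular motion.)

f = 1/T = 1/26.82 = 0.0373 Hz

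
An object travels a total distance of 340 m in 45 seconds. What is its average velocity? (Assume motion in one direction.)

v_avg = Δd / Δt = 340 / 45 = 7.56 m/s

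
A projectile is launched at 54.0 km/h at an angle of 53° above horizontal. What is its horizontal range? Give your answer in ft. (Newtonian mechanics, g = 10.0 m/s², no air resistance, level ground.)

v₀ = 54.0 km/h × 0.2777777777777778 = 15.0 m/s
R = v₀² × sin(2θ) / g = 15.0² × sin(2 × 53°) / 10.0 = 225.0 × 0.961262 / 10.0 = 21.6284 m
R = 21.6284 m / 0.3048 = 70.96 ft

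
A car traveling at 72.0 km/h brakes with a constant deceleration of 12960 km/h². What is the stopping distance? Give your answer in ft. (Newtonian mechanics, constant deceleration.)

v₀ = 72.0 km/h × 0.2777777777777778 = 20.0 m/s
a = 12960 km/h² × 7.716049382716049e-05 = 1.0 m/s²
d = v₀² / (2a) = 20.0² / (2 × 1.0) = 400.0 / 2.0 = 200.0 m
d = 200.0 m / 0.3048 = 656.2 ft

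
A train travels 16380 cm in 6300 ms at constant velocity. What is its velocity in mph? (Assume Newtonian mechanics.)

d = 16380 cm × 0.01 = 163.8 m
t = 6300 ms × 0.001 = 6.3 s
v = d / t = 163.8 / 6.3 = 26.0 m/s
v = 26.0 m/s / 0.44704 = 58.16 mph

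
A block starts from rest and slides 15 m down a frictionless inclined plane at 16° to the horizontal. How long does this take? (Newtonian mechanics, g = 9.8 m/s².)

a = g sin(θ) = 9.8 × sin(16°) = 2.7012 m/s²
t = √(2d/a) = √(2 × 15 / 2.7012) = 3.33 s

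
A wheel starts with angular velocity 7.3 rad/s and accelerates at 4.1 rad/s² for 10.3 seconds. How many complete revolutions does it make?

θ = ω₀t + ½αt² = 7.3×10.3 + ½×4.1×10.3² = 292.6745 rad
Total revolutions = θ/(2π) = 292.6745/(2π) = 46.58
Complete revolutions = ⌊46.58⌋ = 46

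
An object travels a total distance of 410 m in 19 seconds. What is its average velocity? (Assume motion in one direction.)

v_avg = Δd / Δt = 410 / 19 = 21.58 m/s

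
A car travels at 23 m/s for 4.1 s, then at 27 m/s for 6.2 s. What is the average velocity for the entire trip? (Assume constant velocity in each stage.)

d₁ = v₁t₁ = 23 × 4.1 = 94.3 m
d₂ = v₂t₂ = 27 × 6.2 = 167.4 m
d_total = 261.7 m, t_total = 10.3 s
v_avg = d_total/t_total = 261.7/10.3 = 25.41 m/s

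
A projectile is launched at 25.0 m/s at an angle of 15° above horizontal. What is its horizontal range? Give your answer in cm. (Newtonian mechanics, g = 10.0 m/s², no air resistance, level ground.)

R = v₀² × sin(2θ) / g = 25.0² × sin(2 × 15°) / 10.0 = 625.0 × 0.5 / 10.0 = 31.25 m
R = 31.25 m / 0.01 = 3125 cm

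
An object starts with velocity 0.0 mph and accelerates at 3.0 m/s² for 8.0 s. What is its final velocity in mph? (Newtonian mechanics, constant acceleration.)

v₀ = 0.0 mph × 0.44704 = 0.0 m/s
v = v₀ + a × t = 0.0 + 3.0 × 8.0 = 24.0 m/s
v = 24.0 m/s / 0.44704 = 53.69 mph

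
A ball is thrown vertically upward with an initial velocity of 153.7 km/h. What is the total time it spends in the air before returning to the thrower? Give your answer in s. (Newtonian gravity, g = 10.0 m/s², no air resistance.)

v₀ = 153.7 km/h × 0.2777777777777778 = 42.6944 m/s
t_total = 2 × v₀ / g = 2 × 42.6944 / 10.0 = 8.539 s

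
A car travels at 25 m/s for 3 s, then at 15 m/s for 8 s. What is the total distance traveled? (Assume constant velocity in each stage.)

d₁ = v₁t₁ = 25 × 3 = 75 m
d₂ = v₂t₂ = 15 × 8 = 120 m
d_total = 75 + 120 = 195 m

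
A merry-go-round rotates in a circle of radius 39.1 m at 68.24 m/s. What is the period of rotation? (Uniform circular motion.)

T = 2πr/v = 2π×39.1/68.24 = 3.6 s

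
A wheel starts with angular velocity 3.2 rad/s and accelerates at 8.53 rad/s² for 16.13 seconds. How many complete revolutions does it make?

θ = ω₀t + ½αt² = 3.2×16.13 + ½×8.53×16.13² = 1161.2704785 rad
Total revolutions = θ/(2π) = 1161.2704785/(2π) = 184.82
Complete revolutions = ⌊184.82⌋ = 184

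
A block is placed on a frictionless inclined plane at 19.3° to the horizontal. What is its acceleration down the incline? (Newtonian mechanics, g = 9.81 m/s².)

a = g sin(θ) = 9.81 × sin(19.3°) = 9.81 × 0.3305 = 3.24 m/s²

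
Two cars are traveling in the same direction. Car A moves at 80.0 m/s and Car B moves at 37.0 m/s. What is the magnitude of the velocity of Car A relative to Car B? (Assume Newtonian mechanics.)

v_rel = |v_A - v_B| = |80.0 - 37.0| = 43.0 m/s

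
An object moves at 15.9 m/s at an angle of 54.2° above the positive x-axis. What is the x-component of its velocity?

vₓ = v cos(θ) = 15.9 × cos(54.2°) = 9.3 m/s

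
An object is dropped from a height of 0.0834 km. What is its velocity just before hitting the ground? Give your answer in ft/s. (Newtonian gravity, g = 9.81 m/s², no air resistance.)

h = 0.0834 km × 1000.0 = 83.4 m
v = √(2gh) = √(2 × 9.81 × 83.4) = 40.4513 m/s
v = 40.4513 m/s / 0.3048 = 132.7 ft/s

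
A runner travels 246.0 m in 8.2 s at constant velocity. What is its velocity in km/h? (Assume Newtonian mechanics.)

v = d / t = 246.0 / 8.2 = 30.0 m/s
v = 30.0 m/s / 0.2777777777777778 = 108.0 km/h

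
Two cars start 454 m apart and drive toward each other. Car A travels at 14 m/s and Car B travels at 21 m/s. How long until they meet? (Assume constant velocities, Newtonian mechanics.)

Combined speed: v_combined = 14 + 21 = 35 m/s
Time to meet: t = d/v_combined = 454/35 = 12.97 s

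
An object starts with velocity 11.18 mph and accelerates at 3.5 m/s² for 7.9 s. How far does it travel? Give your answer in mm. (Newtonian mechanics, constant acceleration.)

v₀ = 11.18 mph × 0.44704 = 4.99791 m/s
d = v₀ × t + ½ × a × t² = 4.99791 × 7.9 + 0.5 × 3.5 × 7.9² = 148.701 m
d = 148.701 m / 0.001 = 148700 mm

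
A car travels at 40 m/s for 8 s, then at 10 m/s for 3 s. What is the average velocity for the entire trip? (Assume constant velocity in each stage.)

d₁ = v₁t₁ = 40 × 8 = 320 m
d₂ = v₂t₂ = 10 × 3 = 30 m
d_total = 350 m, t_total = 11 s
v_avg = d_total/t_total = 350/11 = 31.82 m/s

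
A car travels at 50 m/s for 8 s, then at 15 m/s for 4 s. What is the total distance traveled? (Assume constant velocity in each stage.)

d₁ = v₁t₁ = 50 × 8 = 400 m
d₂ = v₂t₂ = 15 × 4 = 60 m
d_total = 400 + 60 = 460 m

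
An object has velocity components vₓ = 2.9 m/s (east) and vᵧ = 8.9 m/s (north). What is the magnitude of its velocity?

|v| = √(vₓ² + vᵧ²) = √(2.9² + 8.9²) = √(87.62) = 9.36 m/s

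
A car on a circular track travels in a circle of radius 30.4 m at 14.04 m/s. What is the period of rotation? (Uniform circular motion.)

T = 2πr/v = 2π×30.4/14.04 = 13.6 s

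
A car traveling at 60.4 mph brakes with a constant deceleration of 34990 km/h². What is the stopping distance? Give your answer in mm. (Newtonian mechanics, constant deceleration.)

v₀ = 60.4 mph × 0.44704 = 27.0012 m/s
a = 34990 km/h² × 7.716049382716049e-05 = 2.69985 m/s²
d = v₀² / (2a) = 27.0012² / (2 × 2.69985) = 729.065 / 5.3997 = 135.02 m
d = 135.02 m / 0.001 = 135000 mm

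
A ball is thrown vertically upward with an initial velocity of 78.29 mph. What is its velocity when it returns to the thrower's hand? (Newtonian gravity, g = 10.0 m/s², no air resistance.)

By conservation of energy (no air resistance), the ball returns to the throw height with the same speed as launch, but directed downward.
|v_ground| = v₀ = 78.29 mph
v_ground = 78.29 mph (downward)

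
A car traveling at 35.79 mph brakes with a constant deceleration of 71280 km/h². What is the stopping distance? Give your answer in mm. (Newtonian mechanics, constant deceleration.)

v₀ = 35.79 mph × 0.44704 = 15.9996 m/s
a = 71280 km/h² × 7.716049382716049e-05 = 5.5 m/s²
d = v₀² / (2a) = 15.9996² / (2 × 5.5) = 255.987 / 11.0 = 23.2715 m
d = 23.2715 m / 0.001 = 23270 mm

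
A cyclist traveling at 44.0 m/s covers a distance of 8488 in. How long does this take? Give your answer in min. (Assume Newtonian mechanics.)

d = 8488 in × 0.0254 = 215.595 m
t = d / v = 215.595 / 44.0 = 4.89989 s
t = 4.89989 s / 60.0 = 0.08166 min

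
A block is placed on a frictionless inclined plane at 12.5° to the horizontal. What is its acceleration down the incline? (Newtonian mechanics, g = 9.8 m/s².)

a = g sin(θ) = 9.8 × sin(12.5°) = 9.8 × 0.2164 = 2.12 m/s²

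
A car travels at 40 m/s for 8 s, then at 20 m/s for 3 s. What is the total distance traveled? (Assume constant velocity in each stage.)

d₁ = v₁t₁ = 40 × 8 = 320 m
d₂ = v₂t₂ = 20 × 3 = 60 m
d_total = 320 + 60 = 380 m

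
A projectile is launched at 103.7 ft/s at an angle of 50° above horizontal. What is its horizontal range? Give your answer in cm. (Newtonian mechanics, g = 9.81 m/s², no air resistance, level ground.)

v₀ = 103.7 ft/s × 0.3048 = 31.6078 m/s
R = v₀² × sin(2θ) / g = 31.6078² × sin(2 × 50°) / 9.81 = 999.053 × 0.984808 / 9.81 = 100.293 m
R = 100.293 m / 0.01 = 10030 cm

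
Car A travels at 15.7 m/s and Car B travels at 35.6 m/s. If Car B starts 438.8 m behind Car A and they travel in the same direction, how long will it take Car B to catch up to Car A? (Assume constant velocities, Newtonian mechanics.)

Relative speed: v_rel = 35.6 - 15.7 = 19.9 m/s
Time to catch: t = d₀/v_rel = 438.8/19.9 = 22.05 s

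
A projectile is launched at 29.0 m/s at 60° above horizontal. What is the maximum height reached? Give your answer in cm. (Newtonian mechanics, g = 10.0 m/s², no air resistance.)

H = v₀² × sin²(θ) / (2g) = 29.0² × sin(60°)² / (2 × 10.0) = 841.0 × 0.75 / 20.0 = 31.5375 m
H = 31.5375 m / 0.01 = 3154 cm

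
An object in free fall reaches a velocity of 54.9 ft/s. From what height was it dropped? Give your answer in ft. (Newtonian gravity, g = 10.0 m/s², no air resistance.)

v = 54.9 ft/s × 0.3048 = 16.7335 m/s
h = v² / (2g) = 16.7335² / (2 × 10.0) = 14.0005 m
h = 14.0005 m / 0.3048 = 45.93 ft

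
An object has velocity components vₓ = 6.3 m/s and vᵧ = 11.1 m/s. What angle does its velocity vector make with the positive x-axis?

θ = arctan(vᵧ/vₓ) = arctan(11.1/6.3) = 60.42°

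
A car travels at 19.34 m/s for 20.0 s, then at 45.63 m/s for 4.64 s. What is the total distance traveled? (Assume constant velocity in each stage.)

d₁ = v₁t₁ = 19.34 × 20.0 = 386.8 m
d₂ = v₂t₂ = 45.63 × 4.64 = 211.7232 m
d_total = 386.8 + 211.7232 = 598.52 m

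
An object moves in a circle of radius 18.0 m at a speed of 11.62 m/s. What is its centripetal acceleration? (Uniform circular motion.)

a_c = v²/r = 11.62²/18.0 = 135.0244/18.0 = 7.5 m/s²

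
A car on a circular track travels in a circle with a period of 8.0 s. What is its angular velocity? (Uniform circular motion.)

ω = 2π/T = 2π/8.0 = 0.7854 rad/s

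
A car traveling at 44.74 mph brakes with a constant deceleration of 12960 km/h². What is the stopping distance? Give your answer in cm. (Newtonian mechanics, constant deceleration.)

v₀ = 44.74 mph × 0.44704 = 20.0006 m/s
a = 12960 km/h² × 7.716049382716049e-05 = 1.0 m/s²
d = v₀² / (2a) = 20.0006² / (2 × 1.0) = 400.024 / 2.0 = 200.012 m
d = 200.012 m / 0.01 = 20000 cm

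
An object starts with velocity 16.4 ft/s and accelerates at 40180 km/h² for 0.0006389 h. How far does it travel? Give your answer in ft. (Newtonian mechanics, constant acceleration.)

v₀ = 16.4 ft/s × 0.3048 = 4.99872 m/s
a = 40180 km/h² × 7.716049382716049e-05 = 3.10031 m/s²
t = 0.0006389 h × 3600.0 = 2.30004 s
d = v₀ × t + ½ × a × t² = 4.99872 × 2.30004 + 0.5 × 3.10031 × 2.30004² = 19.6979 m
d = 19.6979 m / 0.3048 = 64.63 ft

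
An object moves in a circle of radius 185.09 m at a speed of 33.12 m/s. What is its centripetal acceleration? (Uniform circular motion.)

a_c = v²/r = 33.12²/185.09 = 1096.9344/185.09 = 5.93 m/s²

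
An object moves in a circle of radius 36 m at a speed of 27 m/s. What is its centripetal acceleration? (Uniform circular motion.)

a_c = v²/r = 27²/36 = 729/36 = 20.25 m/s²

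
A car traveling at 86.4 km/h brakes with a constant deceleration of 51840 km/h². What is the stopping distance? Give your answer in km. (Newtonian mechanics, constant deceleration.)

v₀ = 86.4 km/h × 0.2777777777777778 = 24.0 m/s
a = 51840 km/h² × 7.716049382716049e-05 = 4.0 m/s²
d = v₀² / (2a) = 24.0² / (2 × 4.0) = 576.0 / 8.0 = 72.0 m
d = 72.0 m / 1000.0 = 0.072 km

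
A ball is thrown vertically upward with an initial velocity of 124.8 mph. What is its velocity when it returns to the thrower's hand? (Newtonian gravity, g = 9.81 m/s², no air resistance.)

By conservation of energy (no air resistance), the ball returns to the throw height with the same speed as launch, but directed downward.
|v_ground| = v₀ = 124.8 mph
v_ground = 124.8 mph (downward)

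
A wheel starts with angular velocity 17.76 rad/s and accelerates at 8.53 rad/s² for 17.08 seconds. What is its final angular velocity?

ω = ω₀ + αt = 17.76 + 8.53 × 17.08 = 163.45 rad/s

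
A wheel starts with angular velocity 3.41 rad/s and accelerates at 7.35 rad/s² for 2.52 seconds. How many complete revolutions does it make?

θ = ω₀t + ½αt² = 3.41×2.52 + ½×7.35×2.52² = 31.93092 rad
Total revolutions = θ/(2π) = 31.93092/(2π) = 5.08
Complete revolutions = ⌊5.08⌋ = 5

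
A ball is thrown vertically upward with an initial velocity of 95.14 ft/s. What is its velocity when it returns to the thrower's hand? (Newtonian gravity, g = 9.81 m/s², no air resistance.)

By conservation of energy (no air resistance), the ball returns to the throw height with the same speed as launch, but directed downward.
|v_ground| = v₀ = 95.14 ft/s
v_ground = 95.14 ft/s (downward)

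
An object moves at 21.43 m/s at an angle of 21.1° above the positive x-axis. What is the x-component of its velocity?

vₓ = v cos(θ) = 21.43 × cos(21.1°) = 19.99 m/s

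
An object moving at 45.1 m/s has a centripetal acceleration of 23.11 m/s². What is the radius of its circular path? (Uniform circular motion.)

r = v²/a_c = 45.1²/23.11 = 88.01 m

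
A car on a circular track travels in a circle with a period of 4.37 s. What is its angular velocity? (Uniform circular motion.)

ω = 2π/T = 2π/4.37 = 1.4378 rad/s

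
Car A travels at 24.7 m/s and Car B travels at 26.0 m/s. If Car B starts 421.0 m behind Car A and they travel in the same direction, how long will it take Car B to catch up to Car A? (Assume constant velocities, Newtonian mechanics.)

Relative speed: v_rel = 26.0 - 24.7 = 1.3 m/s
Time to catch: t = d₀/v_rel = 421.0/1.3 = 323.85 s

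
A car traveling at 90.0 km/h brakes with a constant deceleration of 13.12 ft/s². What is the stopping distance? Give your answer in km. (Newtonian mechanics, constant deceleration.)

v₀ = 90.0 km/h × 0.2777777777777778 = 25.0 m/s
a = 13.12 ft/s² × 0.3048 = 3.998976 m/s²
d = v₀² / (2a) = 25.0² / (2 × 3.998976) = 625.0 / 7.997952 = 78.14501 m
d = 78.14501 m / 1000.0 = 0.07815 km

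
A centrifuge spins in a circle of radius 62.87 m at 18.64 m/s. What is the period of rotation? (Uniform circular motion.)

T = 2πr/v = 2π×62.87/18.64 = 21.19 s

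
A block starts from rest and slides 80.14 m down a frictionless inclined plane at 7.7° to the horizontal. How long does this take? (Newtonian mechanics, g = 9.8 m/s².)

a = g sin(θ) = 9.8 × sin(7.7°) = 1.3131 m/s²
t = √(2d/a) = √(2 × 80.14 / 1.3131) = 11.05 s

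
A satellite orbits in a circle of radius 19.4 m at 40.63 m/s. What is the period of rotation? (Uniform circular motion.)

T = 2πr/v = 2π×19.4/40.63 = 3.0 s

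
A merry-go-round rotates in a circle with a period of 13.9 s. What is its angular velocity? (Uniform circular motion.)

ω = 2π/T = 2π/13.9 = 0.452 rad/s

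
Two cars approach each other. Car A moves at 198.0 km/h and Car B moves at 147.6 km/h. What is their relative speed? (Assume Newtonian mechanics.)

v_rel = v_A + v_B = 198.0 + 147.6 = 345.6 km/h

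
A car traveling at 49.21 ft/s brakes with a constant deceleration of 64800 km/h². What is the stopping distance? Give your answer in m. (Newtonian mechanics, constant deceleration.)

v₀ = 49.21 ft/s × 0.3048 = 14.9992 m/s
a = 64800 km/h² × 7.716049382716049e-05 = 5.0 m/s²
d = v₀² / (2a) = 14.9992² / (2 × 5.0) = 224.976 / 10.0 = 22.5 m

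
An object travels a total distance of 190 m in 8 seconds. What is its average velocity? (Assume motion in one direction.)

v_avg = Δd / Δt = 190 / 8 = 23.75 m/s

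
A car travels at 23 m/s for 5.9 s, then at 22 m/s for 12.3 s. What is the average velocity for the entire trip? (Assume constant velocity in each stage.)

d₁ = v₁t₁ = 23 × 5.9 = 135.7 m
d₂ = v₂t₂ = 22 × 12.3 = 270.6 m
d_total = 406.3 m, t_total = 18.2 s
v_avg = d_total/t_total = 406.3/18.2 = 22.32 m/s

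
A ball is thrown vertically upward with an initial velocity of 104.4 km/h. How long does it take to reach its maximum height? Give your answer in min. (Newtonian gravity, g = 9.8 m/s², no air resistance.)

v₀ = 104.4 km/h × 0.2777777777777778 = 29.0 m/s
t_up = v₀ / g = 29.0 / 9.8 = 2.95918 s
t_up = 2.95918 s / 60.0 = 0.04932 min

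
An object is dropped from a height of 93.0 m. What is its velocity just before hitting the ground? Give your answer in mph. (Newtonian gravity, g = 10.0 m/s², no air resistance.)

v = √(2gh) = √(2 × 10.0 × 93.0) = 43.1277 m/s
v = 43.1277 m/s / 0.44704 = 96.47 mph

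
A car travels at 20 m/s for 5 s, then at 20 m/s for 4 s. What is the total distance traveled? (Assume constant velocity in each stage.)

d₁ = v₁t₁ = 20 × 5 = 100 m
d₂ = v₂t₂ = 20 × 4 = 80 m
d_total = 100 + 80 = 180 m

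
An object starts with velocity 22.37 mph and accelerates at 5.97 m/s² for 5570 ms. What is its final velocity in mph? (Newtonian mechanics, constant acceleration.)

v₀ = 22.37 mph × 0.44704 = 10.0003 m/s
t = 5570 ms × 0.001 = 5.57 s
v = v₀ + a × t = 10.0003 + 5.97 × 5.57 = 43.2532 m/s
v = 43.2532 m/s / 0.44704 = 96.75 mph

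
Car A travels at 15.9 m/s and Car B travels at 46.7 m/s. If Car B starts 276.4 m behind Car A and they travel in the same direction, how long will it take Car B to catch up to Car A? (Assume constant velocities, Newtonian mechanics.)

Relative speed: v_rel = 46.7 - 15.9 = 30.8 m/s
Time to catch: t = d₀/v_rel = 276.4/30.8 = 8.97 s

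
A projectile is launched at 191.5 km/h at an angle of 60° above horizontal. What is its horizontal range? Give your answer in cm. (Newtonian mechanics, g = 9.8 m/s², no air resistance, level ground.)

v₀ = 191.5 km/h × 0.2777777777777778 = 53.1944 m/s
R = v₀² × sin(2θ) / g = 53.1944² × sin(2 × 60°) / 9.8 = 2829.64 × 0.866025 / 9.8 = 250.055 m
R = 250.055 m / 0.01 = 25010 cm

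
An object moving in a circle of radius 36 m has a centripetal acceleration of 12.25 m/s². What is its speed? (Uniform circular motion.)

v = √(a_c × r) = √(12.25 × 36) = 21.0 m/s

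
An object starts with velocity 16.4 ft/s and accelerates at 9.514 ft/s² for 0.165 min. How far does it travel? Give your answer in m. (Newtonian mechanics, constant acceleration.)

v₀ = 16.4 ft/s × 0.3048 = 4.99872 m/s
a = 9.514 ft/s² × 0.3048 = 2.89987 m/s²
t = 0.165 min × 60.0 = 9.9 s
d = v₀ × t + ½ × a × t² = 4.99872 × 9.9 + 0.5 × 2.89987 × 9.9² = 191.6 m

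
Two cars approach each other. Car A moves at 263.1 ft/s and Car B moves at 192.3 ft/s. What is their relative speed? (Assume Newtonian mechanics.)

v_rel = v_A + v_B = 263.1 + 192.3 = 455.4 ft/s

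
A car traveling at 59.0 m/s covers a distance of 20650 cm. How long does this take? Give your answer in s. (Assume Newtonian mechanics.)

d = 20650 cm × 0.01 = 206.5 m
t = d / v = 206.5 / 59.0 = 3.5 s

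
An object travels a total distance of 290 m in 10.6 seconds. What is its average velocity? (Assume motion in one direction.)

v_avg = Δd / Δt = 290 / 10.6 = 27.36 m/s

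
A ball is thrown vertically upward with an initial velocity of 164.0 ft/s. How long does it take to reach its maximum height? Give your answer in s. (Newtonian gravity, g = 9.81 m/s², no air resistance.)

v₀ = 164.0 ft/s × 0.3048 = 49.9872 m/s
t_up = v₀ / g = 49.9872 / 9.81 = 5.096 s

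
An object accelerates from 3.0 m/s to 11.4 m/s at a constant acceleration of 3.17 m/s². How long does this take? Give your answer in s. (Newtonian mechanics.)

t = (v - v₀) / a = (11.4 - 3.0) / 3.17 = 2.65 s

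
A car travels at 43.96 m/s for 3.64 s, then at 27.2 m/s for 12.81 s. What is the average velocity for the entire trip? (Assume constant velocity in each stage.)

d₁ = v₁t₁ = 43.96 × 3.64 = 160.0144 m
d₂ = v₂t₂ = 27.2 × 12.81 = 348.432 m
d_total = 508.4464 m, t_total = 16.45 s
v_avg = d_total/t_total = 508.4464/16.45 = 30.91 m/s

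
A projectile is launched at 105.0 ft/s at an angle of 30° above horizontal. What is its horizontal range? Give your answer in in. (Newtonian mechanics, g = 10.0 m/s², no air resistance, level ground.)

v₀ = 105.0 ft/s × 0.3048 = 32.004 m/s
R = v₀² × sin(2θ) / g = 32.004² × sin(2 × 30°) / 10.0 = 1024.26 × 0.866025 / 10.0 = 88.7035 m
R = 88.7035 m / 0.0254 = 3492 in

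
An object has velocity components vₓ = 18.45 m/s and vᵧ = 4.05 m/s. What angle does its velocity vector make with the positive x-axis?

θ = arctan(vᵧ/vₓ) = arctan(4.05/18.45) = 12.38°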